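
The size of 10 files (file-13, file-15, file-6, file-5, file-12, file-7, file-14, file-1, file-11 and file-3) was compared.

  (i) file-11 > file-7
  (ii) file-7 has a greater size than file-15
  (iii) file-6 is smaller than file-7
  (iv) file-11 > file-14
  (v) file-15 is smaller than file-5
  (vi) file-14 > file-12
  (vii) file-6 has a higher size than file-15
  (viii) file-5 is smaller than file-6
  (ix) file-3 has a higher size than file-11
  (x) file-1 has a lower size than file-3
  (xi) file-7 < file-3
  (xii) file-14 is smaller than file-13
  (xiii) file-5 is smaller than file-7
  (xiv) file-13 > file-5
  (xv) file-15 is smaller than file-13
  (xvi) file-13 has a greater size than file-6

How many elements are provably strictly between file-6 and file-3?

2

The relations place file-6 below file-3. An element lies strictly between them when it is forced above file-6 and also forced below file-3.
Above file-6: {file-7, file-11, file-13}. Below file-3: {file-15, file-5, file-1, file-12, file-14, file-7, file-11}.
Intersection: {file-7, file-11} — 2.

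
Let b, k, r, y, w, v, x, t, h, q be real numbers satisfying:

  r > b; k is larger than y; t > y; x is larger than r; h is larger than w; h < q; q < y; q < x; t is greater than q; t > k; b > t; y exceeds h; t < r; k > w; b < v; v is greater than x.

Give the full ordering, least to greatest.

w < h < q < y < k < t < b < r < x < v

Each adjacent pair is fixed by a given relation: w < h; h < q; q < y; y < k; k < t; t < b; b < r; r < x; x < v. Chaining them end to end gives the full order.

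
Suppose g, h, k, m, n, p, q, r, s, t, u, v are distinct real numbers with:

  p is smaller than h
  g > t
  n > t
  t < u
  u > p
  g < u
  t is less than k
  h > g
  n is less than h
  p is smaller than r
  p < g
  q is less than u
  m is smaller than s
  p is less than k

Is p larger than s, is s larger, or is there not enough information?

undetermined

Following every chain through p: above p we get g, h, u, k, r.
s is not reached, and no chain runs the other way from s to p.
So the given relations leave the order of p and s undetermined.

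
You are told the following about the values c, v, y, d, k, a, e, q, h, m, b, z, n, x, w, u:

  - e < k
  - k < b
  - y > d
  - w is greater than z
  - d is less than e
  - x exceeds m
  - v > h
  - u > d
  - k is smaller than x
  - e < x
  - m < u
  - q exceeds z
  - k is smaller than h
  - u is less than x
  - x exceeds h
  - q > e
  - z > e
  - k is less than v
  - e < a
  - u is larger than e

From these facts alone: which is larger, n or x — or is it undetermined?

undetermined

Following every chain through n: nothing is chained to n.
x is not reached, and no chain runs the other way from x to n.
So the given relations leave the order of n and x undetermined.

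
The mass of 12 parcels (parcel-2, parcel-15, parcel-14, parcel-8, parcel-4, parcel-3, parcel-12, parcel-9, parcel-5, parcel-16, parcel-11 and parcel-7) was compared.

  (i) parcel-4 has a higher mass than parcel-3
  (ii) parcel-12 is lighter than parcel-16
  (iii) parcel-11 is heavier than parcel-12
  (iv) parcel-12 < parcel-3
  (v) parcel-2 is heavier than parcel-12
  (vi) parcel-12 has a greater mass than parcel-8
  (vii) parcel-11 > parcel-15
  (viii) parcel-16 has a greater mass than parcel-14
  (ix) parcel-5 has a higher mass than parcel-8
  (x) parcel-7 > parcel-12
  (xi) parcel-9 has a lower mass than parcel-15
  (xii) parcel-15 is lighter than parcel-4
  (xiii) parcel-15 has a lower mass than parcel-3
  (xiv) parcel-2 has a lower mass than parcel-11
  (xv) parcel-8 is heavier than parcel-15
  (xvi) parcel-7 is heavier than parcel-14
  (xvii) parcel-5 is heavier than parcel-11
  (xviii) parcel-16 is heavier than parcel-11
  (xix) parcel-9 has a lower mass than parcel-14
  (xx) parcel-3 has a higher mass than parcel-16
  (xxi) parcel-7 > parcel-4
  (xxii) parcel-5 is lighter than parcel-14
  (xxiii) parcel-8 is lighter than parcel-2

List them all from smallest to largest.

parcel-9 < parcel-15 < parcel-8 < parcel-12 < parcel-2 < parcel-11 < parcel-5 < parcel-14 < parcel-16 < parcel-3 < parcel-4 < parcel-7

Nothing is placed below parcel-9, so it is least; from there parcel-9 < parcel-15; parcel-15 < parcel-8; parcel-8 < parcel-12; parcel-12 < parcel-2; parcel-2 < parcel-11; parcel-11 < parcel-5; parcel-5 < parcel-14; parcel-14 < parcel-16; parcel-16 < parcel-3; parcel-3 < parcel-4; parcel-4 < parcel-7, each given directly.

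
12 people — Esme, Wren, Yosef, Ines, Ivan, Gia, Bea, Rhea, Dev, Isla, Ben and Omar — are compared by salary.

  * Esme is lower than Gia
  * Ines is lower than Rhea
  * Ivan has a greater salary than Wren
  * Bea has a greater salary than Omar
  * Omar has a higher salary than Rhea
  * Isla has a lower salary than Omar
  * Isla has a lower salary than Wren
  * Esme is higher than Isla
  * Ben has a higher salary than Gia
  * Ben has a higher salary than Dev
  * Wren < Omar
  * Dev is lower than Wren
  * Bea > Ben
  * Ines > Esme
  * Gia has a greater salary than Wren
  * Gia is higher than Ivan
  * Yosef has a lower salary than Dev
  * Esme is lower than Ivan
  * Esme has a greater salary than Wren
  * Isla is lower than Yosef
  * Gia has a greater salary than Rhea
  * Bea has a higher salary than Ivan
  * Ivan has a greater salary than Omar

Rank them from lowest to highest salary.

Isla < Yosef < Dev < Wren < Esme < Ines < Rhea < Omar < Ivan < Gia < Ben < Bea

Nothing is placed below Isla, so it is least; from there Isla < Yosef; Yosef < Dev; Dev < Wren; Wren < Esme; Esme < Ines; Ines < Rhea; Rhea < Omar; Omar < Ivan; Ivan < Gia; Gia < Ben; Ben < Bea, each given directly.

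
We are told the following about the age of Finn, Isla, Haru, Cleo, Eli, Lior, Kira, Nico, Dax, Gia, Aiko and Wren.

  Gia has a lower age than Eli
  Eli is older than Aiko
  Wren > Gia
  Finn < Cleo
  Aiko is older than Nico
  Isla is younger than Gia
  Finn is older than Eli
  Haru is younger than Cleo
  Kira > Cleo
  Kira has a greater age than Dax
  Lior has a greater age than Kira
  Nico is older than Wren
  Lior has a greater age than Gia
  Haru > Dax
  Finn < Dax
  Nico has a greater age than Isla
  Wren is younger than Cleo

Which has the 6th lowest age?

The consecutive relations fix a unique order: Isla < Gia < Wren < Nico < Aiko < Eli < Finn < Dax < Haru < Cleo < Kira < Lior.
Counting 6 from the smallest end gives Eli.

Eli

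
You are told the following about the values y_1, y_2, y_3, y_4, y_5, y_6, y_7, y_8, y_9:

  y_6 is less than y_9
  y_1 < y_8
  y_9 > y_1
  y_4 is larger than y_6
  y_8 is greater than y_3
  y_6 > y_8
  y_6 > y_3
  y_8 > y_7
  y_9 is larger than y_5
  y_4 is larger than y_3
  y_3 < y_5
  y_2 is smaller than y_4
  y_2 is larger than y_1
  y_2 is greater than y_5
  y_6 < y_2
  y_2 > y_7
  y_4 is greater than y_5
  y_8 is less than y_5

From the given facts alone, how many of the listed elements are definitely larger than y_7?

From y_7 the given relations immediately reach y_8, y_2.
From those, y_5, y_6, y_4 — 5 in total.
From those, y_9 — 6 in total.
Nothing else is reachable above y_7; 6 in all.

6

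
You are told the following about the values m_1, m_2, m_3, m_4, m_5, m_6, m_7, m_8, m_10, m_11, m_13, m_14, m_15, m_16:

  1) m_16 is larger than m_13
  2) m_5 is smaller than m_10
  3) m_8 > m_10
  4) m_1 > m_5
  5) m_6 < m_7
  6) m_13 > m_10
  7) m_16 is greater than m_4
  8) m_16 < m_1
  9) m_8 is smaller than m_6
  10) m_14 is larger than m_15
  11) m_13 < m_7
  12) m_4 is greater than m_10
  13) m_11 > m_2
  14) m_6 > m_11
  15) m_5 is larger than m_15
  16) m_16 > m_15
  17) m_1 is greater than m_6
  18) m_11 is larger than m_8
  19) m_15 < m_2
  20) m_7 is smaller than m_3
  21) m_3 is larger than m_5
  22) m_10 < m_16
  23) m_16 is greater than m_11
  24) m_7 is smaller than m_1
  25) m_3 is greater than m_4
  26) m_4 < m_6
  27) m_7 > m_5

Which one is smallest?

Chaining upward from m_15: directly above it, m_14, m_5, m_2, m_16; then m_10, m_11, m_7, m_1, m_3; then m_4, m_8, m_13, m_6.
That covers every other element, and nothing is given below m_15, so m_15 is the smallest.

m_15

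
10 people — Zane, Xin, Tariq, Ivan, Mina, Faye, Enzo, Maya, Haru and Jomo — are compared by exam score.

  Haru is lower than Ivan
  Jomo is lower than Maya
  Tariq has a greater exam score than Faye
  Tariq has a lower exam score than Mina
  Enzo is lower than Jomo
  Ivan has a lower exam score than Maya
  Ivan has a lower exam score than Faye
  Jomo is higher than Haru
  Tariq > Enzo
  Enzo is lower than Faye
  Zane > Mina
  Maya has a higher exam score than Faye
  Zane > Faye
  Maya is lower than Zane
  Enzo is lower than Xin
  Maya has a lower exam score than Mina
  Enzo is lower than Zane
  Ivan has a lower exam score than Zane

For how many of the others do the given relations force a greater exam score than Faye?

The elements the relations force above Faye are Tariq, Maya, Mina, Zane — no chain reaches any other.
That is 4.

4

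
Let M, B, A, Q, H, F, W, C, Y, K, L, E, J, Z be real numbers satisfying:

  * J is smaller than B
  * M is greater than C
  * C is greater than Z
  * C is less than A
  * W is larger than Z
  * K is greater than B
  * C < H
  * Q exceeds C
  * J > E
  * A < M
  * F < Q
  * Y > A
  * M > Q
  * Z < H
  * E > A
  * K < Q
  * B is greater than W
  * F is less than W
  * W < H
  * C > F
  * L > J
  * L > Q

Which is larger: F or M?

F < C and C < A give F < A.
With A < E: F < C < A < E.
With E < J: F < C < A < E < J.
With J < B: F < C < A < E < J < B.
With B < K: F < C < A < E < J < B < K.
With K < Q: F < C < A < E < J < B < K < Q.
Then Q < M extends the chain to M.
So F < M; M is the larger of the two.

M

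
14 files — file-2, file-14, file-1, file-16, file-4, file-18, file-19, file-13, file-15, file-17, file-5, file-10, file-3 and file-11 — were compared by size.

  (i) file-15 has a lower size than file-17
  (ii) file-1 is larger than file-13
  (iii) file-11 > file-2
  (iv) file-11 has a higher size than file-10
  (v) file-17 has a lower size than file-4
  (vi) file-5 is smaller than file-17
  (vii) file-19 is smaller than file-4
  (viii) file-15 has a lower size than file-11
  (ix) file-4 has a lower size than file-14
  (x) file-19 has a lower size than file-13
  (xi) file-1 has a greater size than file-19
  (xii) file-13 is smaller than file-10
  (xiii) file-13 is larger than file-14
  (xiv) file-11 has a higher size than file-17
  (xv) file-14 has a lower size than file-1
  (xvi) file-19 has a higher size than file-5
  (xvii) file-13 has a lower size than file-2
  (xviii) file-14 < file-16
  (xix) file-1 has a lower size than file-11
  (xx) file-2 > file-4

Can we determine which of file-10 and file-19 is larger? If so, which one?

file-10

Link the given pairs in sequence: file-19 < file-4; file-4 < file-14; file-14 < file-13; file-13 < file-10.
Together: file-19 < file-4 < file-14 < file-13 < file-10.
So file-10 is larger.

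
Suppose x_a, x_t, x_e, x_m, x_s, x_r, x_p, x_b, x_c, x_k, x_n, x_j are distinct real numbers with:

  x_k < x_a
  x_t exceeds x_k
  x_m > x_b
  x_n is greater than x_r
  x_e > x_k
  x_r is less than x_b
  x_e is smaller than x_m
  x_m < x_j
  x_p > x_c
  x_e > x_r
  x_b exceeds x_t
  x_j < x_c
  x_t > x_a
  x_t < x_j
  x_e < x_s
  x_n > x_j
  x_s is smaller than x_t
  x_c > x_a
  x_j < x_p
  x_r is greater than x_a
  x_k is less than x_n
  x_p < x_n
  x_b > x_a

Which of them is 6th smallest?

x_t

Piecing the relations together gives one ordering: x_k < x_a < x_r < x_e < x_s < x_t < x_b < x_m < x_j < x_c < x_p < x_n.
Counting 6 from the smallest end gives x_t.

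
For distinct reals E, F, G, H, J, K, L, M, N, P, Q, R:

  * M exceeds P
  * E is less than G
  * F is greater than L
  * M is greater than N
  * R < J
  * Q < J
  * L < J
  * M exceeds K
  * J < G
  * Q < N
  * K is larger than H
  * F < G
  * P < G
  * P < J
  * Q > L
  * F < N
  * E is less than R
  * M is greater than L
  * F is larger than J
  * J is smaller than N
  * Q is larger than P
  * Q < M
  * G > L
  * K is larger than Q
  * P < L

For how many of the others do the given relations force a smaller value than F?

Directly below F: L, J.
One step further: P, Q, R (5 so far).
One step further: E (6 so far).
Nothing else is reachable below F; 6 in all.

6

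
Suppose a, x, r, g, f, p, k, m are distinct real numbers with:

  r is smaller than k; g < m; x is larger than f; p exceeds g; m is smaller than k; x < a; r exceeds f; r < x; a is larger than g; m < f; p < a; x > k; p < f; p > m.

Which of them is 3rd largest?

Piecing the relations together gives one ordering: g < m < p < f < r < k < x < a.
The 3rd largest is k.

k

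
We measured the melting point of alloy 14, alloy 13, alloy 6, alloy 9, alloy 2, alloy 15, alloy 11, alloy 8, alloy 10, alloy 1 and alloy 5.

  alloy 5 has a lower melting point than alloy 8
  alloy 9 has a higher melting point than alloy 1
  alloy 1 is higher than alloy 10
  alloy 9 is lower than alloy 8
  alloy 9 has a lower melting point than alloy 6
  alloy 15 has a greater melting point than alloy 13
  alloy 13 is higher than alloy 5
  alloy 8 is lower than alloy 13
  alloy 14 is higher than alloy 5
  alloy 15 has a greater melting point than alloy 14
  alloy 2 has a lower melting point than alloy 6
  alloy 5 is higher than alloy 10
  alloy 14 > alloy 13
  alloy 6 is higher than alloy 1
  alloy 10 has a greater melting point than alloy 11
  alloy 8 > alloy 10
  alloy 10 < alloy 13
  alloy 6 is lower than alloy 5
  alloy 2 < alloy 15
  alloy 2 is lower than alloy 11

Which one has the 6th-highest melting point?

alloy 6

Piecing the relations together gives one ordering: alloy 2 < alloy 11 < alloy 10 < alloy 1 < alloy 9 < alloy 6 < alloy 5 < alloy 8 < alloy 13 < alloy 14 < alloy 15.
The 6th largest is alloy 6.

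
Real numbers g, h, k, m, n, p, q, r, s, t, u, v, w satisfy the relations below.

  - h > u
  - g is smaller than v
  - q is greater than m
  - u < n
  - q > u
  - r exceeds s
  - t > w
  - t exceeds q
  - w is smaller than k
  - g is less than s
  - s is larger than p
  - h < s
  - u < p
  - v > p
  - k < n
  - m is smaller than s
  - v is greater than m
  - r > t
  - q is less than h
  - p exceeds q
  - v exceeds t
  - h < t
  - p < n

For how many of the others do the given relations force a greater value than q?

7

Directly above q: h, p, t.
One step further: n, s, v, r (7 so far).
Nothing else is reachable above q; 7 in all.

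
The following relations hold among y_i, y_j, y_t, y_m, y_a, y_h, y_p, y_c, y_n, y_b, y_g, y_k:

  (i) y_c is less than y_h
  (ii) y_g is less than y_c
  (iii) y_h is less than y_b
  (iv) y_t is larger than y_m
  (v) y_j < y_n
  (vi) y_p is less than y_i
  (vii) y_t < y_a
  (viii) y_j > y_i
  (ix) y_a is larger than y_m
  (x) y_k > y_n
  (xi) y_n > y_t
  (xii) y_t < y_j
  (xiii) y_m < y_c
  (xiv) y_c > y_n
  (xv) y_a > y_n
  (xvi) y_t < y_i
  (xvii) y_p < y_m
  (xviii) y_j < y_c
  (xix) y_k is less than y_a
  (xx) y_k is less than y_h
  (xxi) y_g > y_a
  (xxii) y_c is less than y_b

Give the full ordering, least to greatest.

y_p < y_m < y_t < y_i < y_j < y_n < y_k < y_a < y_g < y_c < y_h < y_b

Each adjacent pair is fixed by a given relation: y_p < y_m; y_m < y_t; y_t < y_i; y_i < y_j; y_j < y_n; y_n < y_k; y_k < y_a; y_a < y_g; y_g < y_c; y_c < y_h; y_h < y_b. Chaining them end to end gives the full order.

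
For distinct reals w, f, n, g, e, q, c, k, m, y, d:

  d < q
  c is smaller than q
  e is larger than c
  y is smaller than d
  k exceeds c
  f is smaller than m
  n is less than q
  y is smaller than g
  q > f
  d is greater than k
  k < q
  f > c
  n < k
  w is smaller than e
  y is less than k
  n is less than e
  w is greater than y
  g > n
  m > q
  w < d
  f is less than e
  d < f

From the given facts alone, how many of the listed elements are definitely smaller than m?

Directly below m: f, q.
One step further: c, n, k, d (6 so far).
One step further: y, w (8 so far).
No other element is forced below m by the given relations, so the count is 8.

8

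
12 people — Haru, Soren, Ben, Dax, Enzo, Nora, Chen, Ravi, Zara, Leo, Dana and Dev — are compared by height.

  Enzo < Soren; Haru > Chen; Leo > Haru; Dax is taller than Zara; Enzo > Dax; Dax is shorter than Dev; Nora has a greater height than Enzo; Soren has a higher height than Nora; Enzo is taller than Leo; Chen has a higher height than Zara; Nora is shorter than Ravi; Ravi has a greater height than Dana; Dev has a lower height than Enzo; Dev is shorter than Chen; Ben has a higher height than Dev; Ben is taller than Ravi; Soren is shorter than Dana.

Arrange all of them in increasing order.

Zara < Dax < Dev < Chen < Haru < Leo < Enzo < Nora < Soren < Dana < Ravi < Ben

Each adjacent pair is fixed by a given relation: Zara < Dax; Dax < Dev; Dev < Chen; Chen < Haru; Haru < Leo; Leo < Enzo; Enzo < Nora; Nora < Soren; Soren < Dana; Dana < Ravi; Ravi < Ben. Chaining them end to end gives the full order.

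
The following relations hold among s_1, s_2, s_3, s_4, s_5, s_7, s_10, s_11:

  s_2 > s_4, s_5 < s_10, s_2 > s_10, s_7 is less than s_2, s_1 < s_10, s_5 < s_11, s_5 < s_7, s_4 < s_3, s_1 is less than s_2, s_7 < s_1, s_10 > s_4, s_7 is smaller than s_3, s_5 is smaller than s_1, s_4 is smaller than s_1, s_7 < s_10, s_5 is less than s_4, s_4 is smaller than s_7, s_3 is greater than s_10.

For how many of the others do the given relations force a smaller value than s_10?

4

Directly below s_10: s_5, s_4, s_7, s_1.
No other element is forced below s_10 by the given relations, so the count is 4.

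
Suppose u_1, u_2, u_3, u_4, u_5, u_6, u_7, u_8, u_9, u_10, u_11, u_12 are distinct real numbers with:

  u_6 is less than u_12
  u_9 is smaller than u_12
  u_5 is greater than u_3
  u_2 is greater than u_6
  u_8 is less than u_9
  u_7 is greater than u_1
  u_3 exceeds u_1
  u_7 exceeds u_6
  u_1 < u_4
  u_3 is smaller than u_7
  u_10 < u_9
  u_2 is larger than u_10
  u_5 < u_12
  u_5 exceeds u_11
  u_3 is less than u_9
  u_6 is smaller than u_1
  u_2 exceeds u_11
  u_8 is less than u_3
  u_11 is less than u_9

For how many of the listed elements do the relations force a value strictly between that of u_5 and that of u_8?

1

Chaining upward from u_8 reaches: u_3, u_7, u_9, u_12.
Chaining downward from u_5 reaches: u_6, u_1, u_11, u_3.
Strictly between u_8 and u_5 are those in both lists: u_3 — 1 element.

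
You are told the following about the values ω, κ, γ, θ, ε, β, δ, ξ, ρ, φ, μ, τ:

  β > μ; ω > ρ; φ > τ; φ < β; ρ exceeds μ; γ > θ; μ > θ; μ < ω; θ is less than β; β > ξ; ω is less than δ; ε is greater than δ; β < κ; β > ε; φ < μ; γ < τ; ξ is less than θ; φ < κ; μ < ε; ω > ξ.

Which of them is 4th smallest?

τ

Piecing the relations together gives one ordering: ξ < θ < γ < τ < φ < μ < ρ < ω < δ < ε < β < κ.
Counting 4 from the smallest end gives τ.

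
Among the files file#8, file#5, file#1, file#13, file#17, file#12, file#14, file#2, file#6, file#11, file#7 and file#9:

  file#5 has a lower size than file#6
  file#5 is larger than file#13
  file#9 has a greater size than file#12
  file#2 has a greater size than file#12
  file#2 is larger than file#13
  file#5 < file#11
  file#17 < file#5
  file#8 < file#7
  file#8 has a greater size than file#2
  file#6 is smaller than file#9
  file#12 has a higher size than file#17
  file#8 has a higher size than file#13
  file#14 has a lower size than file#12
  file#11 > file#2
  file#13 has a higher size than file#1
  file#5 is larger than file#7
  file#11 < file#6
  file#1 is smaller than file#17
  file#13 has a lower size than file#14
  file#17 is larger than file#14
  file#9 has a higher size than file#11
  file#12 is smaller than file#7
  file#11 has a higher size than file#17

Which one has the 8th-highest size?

file#12

The consecutive relations fix a unique order: file#1 < file#13 < file#14 < file#17 < file#12 < file#2 < file#8 < file#7 < file#5 < file#11 < file#6 < file#9.
Counting 8 from the largest end gives file#12.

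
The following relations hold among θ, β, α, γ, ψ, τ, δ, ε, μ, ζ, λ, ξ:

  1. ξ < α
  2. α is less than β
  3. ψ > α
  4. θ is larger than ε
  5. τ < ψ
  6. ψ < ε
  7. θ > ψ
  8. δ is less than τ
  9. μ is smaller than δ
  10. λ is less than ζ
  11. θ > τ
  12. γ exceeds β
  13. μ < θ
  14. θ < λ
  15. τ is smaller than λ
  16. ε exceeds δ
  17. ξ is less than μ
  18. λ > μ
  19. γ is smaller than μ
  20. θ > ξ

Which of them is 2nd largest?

λ

The consecutive relations fix a unique order: ξ < α < β < γ < μ < δ < τ < ψ < ε < θ < λ < ζ.
Counting 2 from the largest end gives λ.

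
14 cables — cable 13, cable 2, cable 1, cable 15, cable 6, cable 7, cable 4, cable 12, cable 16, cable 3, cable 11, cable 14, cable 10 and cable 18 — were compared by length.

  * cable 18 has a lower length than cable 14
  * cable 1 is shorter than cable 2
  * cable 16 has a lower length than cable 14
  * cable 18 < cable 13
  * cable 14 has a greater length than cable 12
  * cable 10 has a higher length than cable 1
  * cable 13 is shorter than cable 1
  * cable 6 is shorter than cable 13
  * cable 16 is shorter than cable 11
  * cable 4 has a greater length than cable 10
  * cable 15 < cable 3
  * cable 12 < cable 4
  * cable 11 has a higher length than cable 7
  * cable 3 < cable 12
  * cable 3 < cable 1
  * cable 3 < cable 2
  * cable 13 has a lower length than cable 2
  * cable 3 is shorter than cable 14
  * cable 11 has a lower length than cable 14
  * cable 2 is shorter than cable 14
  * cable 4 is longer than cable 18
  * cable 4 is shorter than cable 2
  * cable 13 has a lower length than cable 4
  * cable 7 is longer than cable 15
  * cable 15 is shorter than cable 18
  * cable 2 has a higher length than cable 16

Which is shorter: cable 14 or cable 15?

cable 15 < cable 3 and cable 3 < cable 1 give cable 15 < cable 1.
Then cable 1 < cable 10 extends the chain to cable 10.
Then cable 10 < cable 4 extends the chain to cable 4.
Then cable 4 < cable 2 extends the chain to cable 2.
With cable 2 < cable 14: cable 15 < cable 3 < cable 1 < cable 10 < cable 4 < cable 2 < cable 14.
So cable 15 < cable 14; cable 15 is the shorter of the two.

cable 15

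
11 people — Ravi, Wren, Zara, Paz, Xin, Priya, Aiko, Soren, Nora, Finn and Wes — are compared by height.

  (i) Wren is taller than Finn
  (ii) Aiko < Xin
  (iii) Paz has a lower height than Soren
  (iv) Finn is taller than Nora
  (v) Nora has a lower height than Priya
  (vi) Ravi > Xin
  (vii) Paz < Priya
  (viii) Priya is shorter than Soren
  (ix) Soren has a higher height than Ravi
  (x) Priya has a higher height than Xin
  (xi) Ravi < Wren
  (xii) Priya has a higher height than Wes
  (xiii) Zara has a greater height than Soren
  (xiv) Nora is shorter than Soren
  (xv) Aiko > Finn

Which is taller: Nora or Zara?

Zara

Nora < Finn and Finn < Aiko give Nora < Aiko.
With Aiko < Xin: Nora < Finn < Aiko < Xin.
With Xin < Ravi: Nora < Finn < Aiko < Xin < Ravi.
Then Ravi < Soren extends the chain to Soren.
Then Soren < Zara extends the chain to Zara.
So Nora < Zara; Zara is the taller of the two.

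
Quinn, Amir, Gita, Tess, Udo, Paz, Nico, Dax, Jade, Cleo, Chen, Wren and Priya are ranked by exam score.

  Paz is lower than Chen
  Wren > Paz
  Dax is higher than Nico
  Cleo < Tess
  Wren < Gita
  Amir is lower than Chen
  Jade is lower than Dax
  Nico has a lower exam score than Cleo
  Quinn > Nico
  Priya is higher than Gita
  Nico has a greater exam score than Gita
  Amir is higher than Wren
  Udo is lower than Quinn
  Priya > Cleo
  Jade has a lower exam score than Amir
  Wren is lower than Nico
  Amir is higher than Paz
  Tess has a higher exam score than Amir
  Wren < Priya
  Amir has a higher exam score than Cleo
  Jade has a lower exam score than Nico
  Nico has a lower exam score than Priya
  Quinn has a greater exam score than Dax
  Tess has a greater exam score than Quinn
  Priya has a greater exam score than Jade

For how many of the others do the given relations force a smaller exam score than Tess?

The elements the relations force below Tess are Paz, Jade, Wren, Gita, Nico, Cleo, Udo, Amir, Dax, Quinn — no chain reaches any other.
That is 10.

10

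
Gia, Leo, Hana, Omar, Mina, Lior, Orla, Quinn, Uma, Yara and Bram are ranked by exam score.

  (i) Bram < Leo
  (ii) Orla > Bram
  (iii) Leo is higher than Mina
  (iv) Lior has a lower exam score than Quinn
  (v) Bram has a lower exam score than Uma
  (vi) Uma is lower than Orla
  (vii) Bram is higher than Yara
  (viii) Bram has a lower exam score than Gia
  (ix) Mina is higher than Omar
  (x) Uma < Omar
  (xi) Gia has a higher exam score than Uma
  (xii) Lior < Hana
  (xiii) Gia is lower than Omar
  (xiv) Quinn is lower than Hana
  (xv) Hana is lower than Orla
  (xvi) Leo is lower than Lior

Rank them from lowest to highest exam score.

Nothing is placed below Yara, so it is least; from there Yara < Bram; Bram < Uma; Uma < Gia; Gia < Omar; Omar < Mina; Mina < Leo; Leo < Lior; Lior < Quinn; Quinn < Hana; Hana < Orla, each given directly.

Yara < Bram < Uma < Gia < Omar < Mina < Leo < Lior < Quinn < Hana < Orla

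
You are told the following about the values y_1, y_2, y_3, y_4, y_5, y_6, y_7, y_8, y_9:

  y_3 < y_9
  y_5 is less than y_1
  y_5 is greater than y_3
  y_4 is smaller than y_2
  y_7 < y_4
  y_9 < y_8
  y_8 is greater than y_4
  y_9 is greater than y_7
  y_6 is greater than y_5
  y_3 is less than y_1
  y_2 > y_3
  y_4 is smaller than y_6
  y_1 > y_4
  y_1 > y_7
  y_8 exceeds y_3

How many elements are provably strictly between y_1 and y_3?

1

The relations place y_3 below y_1. An element lies strictly between them when it is forced above y_3 and also forced below y_1.
Above y_3: {y_2, y_9, y_5, y_6, y_8}. Below y_1: {y_7, y_4, y_5}.
Intersection: {y_5} — 1.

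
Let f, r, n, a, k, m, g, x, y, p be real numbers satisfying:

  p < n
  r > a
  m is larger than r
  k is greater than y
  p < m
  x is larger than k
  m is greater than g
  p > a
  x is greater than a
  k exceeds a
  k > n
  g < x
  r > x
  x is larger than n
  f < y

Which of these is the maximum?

m

f is not greatest since f < y; y is not greatest since y < k; a is not greatest since a < x; p is not greatest since p < n; n is not greatest since n < k; k is not greatest since k < x; g is not greatest since g < x; x is not greatest since x < r; r is not greatest since r < m.
Only m has nothing above it, so m is the maximum.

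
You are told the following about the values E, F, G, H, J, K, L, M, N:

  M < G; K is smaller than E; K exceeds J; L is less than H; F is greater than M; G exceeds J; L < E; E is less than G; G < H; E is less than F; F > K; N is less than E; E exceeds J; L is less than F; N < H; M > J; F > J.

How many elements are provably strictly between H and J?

4

Chaining upward from J reaches: M, K, E, G, F.
Chaining downward from H reaches: L, M, N, K, E, G.
Strictly between J and H are those in both lists: M, K, E, G — 4 elements.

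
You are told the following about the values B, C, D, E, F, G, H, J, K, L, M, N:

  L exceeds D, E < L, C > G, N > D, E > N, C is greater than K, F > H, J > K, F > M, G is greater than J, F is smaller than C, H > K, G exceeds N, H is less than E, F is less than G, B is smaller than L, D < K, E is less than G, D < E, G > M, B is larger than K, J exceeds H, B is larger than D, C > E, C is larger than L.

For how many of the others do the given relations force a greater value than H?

6

From H the given relations immediately reach F, J, E.
From those, L, G, C — 6 in total.
Nothing else is reachable above H; 6 in all.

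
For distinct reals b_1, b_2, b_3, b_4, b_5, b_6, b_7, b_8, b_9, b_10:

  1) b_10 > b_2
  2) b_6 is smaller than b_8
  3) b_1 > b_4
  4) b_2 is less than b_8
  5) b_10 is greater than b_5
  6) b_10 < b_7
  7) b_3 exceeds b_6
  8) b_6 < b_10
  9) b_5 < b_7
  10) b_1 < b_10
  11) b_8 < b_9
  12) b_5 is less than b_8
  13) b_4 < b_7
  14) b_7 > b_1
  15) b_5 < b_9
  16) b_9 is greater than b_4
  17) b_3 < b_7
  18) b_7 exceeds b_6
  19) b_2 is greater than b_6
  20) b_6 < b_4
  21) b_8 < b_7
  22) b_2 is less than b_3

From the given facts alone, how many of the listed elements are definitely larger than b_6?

From b_6 the given relations immediately reach b_4, b_2, b_8, b_3, b_10, b_7.
From those, b_1, b_9 — 8 in total.
Nothing else is reachable above b_6; 8 in all.

8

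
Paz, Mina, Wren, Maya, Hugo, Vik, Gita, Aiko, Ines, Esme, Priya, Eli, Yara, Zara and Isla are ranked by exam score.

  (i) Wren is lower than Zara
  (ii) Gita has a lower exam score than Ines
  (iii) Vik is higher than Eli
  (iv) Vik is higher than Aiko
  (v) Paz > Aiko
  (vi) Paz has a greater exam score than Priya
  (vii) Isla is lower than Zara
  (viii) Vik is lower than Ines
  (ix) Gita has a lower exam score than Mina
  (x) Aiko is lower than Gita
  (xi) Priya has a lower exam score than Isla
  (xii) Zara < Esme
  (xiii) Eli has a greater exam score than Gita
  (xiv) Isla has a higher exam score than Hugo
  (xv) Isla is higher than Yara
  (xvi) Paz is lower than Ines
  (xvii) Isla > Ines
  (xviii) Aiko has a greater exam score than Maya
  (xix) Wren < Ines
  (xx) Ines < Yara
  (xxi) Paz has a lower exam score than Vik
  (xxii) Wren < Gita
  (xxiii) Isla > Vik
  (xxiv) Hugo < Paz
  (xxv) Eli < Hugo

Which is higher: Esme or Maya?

Esme

Maya < Aiko < Gita < Eli < Hugo < Paz < Vik < Ines < Isla < Zara < Esme, by transitivity through Aiko, Gita, Eli, Hugo, Paz, Vik, Ines, Isla, Zara.
So Maya < Esme; Esme is the higher of the two.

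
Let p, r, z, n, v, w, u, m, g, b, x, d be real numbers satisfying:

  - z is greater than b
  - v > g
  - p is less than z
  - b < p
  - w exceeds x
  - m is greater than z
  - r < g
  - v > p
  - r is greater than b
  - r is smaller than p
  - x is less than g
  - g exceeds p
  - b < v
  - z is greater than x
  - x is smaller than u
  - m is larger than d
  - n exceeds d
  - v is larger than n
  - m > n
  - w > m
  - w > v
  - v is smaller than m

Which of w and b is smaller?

b

b < r and r < p give b < p.
With p < v: b < r < p < v.
With v < m: b < r < p < v < m.
With m < w: b < r < p < v < m < w.
So b < w; b is the smaller of the two.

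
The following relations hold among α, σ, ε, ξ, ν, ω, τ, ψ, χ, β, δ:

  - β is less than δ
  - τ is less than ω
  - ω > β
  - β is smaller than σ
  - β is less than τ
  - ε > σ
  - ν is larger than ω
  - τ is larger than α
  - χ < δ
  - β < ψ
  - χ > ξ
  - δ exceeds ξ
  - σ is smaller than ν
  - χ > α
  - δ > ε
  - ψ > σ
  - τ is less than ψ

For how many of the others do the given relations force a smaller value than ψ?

4

Directly below ψ: β, σ, τ.
One step further: α (4 so far).
No other element is forced below ψ by the given relations, so the count is 4.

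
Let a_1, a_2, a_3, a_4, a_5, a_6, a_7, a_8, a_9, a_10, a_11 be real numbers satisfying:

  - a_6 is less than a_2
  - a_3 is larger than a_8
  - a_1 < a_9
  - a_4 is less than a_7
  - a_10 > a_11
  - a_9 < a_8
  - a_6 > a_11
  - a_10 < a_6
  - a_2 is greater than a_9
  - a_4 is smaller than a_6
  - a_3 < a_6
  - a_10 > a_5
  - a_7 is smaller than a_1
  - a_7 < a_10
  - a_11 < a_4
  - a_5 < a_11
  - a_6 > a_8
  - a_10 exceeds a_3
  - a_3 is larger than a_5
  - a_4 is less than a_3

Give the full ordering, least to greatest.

Nothing is placed below a_5, so it is least; from there a_5 < a_11; a_11 < a_4; a_4 < a_7; a_7 < a_1; a_1 < a_9; a_9 < a_8; a_8 < a_3; a_3 < a_10; a_10 < a_6; a_6 < a_2, each given directly.

a_5 < a_11 < a_4 < a_7 < a_1 < a_9 < a_8 < a_3 < a_10 < a_6 < a_2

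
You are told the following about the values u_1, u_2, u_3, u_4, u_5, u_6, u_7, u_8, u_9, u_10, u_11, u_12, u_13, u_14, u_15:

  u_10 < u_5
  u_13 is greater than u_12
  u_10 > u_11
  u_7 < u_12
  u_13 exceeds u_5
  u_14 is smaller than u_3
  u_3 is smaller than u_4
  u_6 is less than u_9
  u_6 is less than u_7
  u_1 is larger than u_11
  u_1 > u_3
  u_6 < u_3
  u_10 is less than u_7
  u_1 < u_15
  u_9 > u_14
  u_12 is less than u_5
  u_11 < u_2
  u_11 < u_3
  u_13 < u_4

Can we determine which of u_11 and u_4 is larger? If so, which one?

Chaining the given relations: u_11 < u_10 < u_7 < u_12 < u_5 < u_13 < u_4.
So u_4 is larger.

u_4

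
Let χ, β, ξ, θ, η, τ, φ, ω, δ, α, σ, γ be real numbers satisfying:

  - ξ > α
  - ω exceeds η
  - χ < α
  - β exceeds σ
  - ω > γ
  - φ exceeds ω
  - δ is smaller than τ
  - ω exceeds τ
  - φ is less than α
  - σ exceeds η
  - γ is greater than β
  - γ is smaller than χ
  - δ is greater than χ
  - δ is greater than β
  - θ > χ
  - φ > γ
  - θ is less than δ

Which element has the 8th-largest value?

χ

Piecing the relations together gives one ordering: η < σ < β < γ < χ < θ < δ < τ < ω < φ < α < ξ.
The 8th largest is χ.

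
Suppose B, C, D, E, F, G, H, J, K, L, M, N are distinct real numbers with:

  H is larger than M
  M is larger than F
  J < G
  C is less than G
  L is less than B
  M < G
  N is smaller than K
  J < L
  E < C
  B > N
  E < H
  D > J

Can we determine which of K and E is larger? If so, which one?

undetermined

Following every chain through E: above E we get H, C, G.
K is not reached, and no chain runs the other way from K to E.
So the given relations leave the order of E and K undetermined.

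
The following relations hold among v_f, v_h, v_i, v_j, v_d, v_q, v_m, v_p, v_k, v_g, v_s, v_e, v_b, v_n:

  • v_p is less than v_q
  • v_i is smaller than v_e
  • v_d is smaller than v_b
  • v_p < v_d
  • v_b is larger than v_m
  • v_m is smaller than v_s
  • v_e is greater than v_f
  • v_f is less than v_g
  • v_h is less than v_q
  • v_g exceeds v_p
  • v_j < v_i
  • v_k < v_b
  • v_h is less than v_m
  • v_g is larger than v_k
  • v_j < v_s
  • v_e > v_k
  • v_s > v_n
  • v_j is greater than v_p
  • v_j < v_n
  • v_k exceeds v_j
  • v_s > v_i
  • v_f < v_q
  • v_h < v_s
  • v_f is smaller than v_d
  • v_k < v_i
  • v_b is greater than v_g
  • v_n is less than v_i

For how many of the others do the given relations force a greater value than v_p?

Directly above v_p: v_j, v_g, v_q, v_d.
One step further: v_k, v_n, v_i, v_b, v_s (9 so far).
One step further: v_e (10 so far).
No other element is forced above v_p by the given relations, so the count is 10.

10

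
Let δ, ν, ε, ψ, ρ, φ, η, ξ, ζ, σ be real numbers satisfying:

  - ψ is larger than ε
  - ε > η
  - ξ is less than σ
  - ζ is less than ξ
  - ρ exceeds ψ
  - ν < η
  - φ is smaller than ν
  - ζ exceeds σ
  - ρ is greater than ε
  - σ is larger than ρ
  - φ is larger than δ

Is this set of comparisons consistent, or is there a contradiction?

Chaining the given relations yields σ < ζ < ξ, so σ < ξ. But one relation states ξ < σ. These cannot both hold.

inconsistent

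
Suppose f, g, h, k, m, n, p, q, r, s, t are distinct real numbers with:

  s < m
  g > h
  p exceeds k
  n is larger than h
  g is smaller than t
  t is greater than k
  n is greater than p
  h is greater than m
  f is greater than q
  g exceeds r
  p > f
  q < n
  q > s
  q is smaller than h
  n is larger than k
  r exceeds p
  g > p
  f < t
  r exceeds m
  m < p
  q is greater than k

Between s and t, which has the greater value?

t

Following the relations from s: s < q < f < p < r < g < t.
So s < t; t is the larger of the two.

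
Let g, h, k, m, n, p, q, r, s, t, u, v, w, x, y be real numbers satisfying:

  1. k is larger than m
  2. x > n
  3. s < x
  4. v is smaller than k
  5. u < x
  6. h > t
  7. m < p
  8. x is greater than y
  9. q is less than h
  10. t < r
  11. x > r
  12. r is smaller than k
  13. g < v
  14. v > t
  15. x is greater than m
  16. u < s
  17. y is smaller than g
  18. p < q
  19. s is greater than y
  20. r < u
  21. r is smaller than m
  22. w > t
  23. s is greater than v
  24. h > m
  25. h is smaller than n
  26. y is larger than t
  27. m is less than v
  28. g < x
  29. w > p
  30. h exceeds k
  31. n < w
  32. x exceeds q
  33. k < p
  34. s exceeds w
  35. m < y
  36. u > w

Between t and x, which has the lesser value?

Link the given pairs in sequence: t < r; r < m; m < y; y < g; g < v; v < k; k < p; p < q; q < h; h < n; n < w; w < u; u < s; s < x.
Together: t < r < m < y < g < v < k < p < q < h < n < w < u < s < x.
So t < x; t is the smaller of the two.

t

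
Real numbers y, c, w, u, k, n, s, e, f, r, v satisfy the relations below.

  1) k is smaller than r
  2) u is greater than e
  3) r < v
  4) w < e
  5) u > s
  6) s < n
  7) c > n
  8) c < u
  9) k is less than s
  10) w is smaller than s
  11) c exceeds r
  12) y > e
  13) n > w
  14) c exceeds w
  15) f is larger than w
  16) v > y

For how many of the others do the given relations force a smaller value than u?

From u the given relations immediately reach s, e, c.
From those, k, w, r, n — 7 in total.
No other element is forced below u by the given relations, so the count is 7.

7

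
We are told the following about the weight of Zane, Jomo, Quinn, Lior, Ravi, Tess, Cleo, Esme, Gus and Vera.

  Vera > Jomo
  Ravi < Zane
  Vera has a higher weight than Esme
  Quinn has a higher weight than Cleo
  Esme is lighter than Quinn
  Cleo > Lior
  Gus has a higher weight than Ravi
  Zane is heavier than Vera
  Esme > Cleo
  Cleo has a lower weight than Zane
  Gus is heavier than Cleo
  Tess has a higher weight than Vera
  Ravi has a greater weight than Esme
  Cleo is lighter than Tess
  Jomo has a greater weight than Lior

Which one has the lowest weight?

Chaining upward from Lior: directly above it, Cleo, Jomo; then Esme, Quinn, Gus, Vera, Tess, Zane; then Ravi.
That covers every other element, and nothing is given below Lior, so Lior is the lowest weight.

Lior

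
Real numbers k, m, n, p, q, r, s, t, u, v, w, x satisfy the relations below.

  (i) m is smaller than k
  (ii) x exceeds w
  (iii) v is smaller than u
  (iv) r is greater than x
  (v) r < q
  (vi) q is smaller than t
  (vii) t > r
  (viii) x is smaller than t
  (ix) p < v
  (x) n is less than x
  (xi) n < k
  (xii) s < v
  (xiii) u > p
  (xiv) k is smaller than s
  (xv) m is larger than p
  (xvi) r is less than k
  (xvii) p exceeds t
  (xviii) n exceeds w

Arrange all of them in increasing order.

Each adjacent pair is fixed by a given relation: w < n; n < x; x < r; r < q; q < t; t < p; p < m; m < k; k < s; s < v; v < u. Chaining them end to end gives the full order.

w < n < x < r < q < t < p < m < k < s < v < u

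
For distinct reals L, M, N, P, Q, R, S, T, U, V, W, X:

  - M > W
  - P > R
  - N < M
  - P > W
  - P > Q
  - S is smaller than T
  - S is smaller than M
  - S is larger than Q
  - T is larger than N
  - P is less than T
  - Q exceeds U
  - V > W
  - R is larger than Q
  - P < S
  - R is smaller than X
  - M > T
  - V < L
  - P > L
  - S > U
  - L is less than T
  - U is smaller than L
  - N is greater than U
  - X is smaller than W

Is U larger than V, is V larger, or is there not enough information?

V

U < Q and Q < R give U < R.
Then R < X extends the chain to X.
Then X < W extends the chain to W.
With W < V: U < Q < R < X < W < V.
So V is larger.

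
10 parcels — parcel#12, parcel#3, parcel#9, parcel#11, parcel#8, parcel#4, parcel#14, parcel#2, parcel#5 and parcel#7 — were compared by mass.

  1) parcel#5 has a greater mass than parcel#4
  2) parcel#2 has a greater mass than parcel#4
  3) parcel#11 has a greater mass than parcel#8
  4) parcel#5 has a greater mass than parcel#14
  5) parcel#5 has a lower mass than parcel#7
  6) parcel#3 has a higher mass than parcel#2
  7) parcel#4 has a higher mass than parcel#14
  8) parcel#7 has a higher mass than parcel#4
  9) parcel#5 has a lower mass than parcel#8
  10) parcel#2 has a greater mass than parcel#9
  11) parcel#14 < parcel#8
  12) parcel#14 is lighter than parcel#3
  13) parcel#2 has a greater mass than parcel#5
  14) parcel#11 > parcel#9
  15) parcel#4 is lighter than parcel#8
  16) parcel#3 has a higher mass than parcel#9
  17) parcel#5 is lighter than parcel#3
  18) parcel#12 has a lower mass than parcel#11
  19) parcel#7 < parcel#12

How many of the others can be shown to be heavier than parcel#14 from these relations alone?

From parcel#14 the given relations immediately reach parcel#4, parcel#5, parcel#8, parcel#3.
From those, parcel#7, parcel#2, parcel#11 — 7 in total.
From those, parcel#12 — 8 in total.
No other element is forced above parcel#14 by the given relations, so the count is 8.

8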